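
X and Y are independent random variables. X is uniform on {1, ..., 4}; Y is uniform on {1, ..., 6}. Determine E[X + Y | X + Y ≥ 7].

8

P(X + Y ≥ 7) = 5/12.
Summing (X+Y)·P(x,y) over outcomes with X + Y ≥ 7 gives 10/3.
E[X + Y | X + Y ≥ 7] = (10/3) / (5/12) = 8.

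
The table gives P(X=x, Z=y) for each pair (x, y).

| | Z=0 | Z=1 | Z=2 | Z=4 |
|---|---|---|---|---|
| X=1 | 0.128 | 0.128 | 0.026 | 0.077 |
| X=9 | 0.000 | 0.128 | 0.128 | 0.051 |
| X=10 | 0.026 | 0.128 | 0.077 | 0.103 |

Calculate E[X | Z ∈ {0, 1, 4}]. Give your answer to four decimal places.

P(Z ∈ {0, 1, 4}) = 0.769.
Σ X·P over the event = 1·(0.128) + 1·(0.128) + 1·(0.077) + 9·(0.128) + 9·(0.051) + 10·(0.026) + 10·(0.128) + 10·(0.103) = 4.514.
E[X | Z ∈ {0, 1, 4}] = (4.514) / (0.769) = 5.8700.

5.8700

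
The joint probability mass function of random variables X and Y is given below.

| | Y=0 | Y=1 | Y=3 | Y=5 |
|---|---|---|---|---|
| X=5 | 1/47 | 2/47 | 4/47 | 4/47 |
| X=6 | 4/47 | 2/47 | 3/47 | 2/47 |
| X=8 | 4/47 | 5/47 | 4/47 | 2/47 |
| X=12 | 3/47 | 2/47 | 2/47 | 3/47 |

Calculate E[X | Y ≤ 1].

P(Y ≤ 1) = 23/47.
Σ X·P over the event = 5·(1/47) + 5·(2/47) + 6·(4/47) + 6·(2/47) + 8·(4/47) + 8·(5/47) + 12·(3/47) + 12·(2/47) = 183/47.
E[X | Y ≤ 1] = (183/47) / (23/47) = 183/23.

183/23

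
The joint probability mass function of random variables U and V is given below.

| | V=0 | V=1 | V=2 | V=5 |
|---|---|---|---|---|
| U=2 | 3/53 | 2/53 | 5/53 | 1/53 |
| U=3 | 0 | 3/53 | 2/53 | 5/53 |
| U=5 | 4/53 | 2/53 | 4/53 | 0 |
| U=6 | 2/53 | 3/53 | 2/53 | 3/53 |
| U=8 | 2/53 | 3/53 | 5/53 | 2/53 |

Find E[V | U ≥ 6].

P(U ≥ 6) = 22/53.
Σ V·P over the event = 0·(2/53) + 1·(3/53) + 2·(2/53) + 5·(3/53) + 0·(2/53) + 1·(3/53) + 2·(5/53) + 5·(2/53) = 45/53.
E[V | U ≥ 6] = (45/53) / (22/53) = 45/22.

45/22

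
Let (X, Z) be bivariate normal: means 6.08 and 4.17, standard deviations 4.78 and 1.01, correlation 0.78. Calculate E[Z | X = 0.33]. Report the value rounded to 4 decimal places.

3.2223

The regression of Z on X has slope ρ·σ_Z/σ_X and passes through (μ_X, μ_Z).
E[Z | X=0.33] = 4.17 + (0.78)·(1.01/4.78)·(0.33 − (6.08)) = 4.17 + (0.16481)·(-5.75) = 3.2223.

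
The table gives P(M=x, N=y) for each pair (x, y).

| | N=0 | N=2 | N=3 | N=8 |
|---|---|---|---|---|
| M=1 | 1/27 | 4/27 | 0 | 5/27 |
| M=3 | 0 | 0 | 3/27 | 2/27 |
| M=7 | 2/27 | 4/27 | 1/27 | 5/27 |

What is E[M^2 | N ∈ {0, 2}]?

P(N ∈ {0, 2}) = 11/27.
Σ M^2·P over the event = 1·(1/27) + 1·(4/27) + 49·(2/27) + 49·(4/27) = 299/27.
E[M^2 | N ∈ {0, 2}] = (299/27) / (11/27) = 299/11.

299/11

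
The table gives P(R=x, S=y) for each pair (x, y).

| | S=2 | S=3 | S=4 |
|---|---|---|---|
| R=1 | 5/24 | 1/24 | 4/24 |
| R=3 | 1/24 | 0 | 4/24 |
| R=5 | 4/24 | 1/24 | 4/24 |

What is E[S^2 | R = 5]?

89/9

P(R = 5) = 3/8.
Σ S^2·P over the event = 4·(4/24) + 9·(1/24) + 16·(4/24) = 89/24.
E[S^2 | R = 5] = (89/24) / (3/8) = 89/9.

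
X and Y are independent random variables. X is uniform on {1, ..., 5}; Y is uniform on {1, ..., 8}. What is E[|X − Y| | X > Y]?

2

P(X > Y) = 1/4.
Summing |X−Y|·P(x,y) over outcomes with X > Y gives 1/2.
E[|X − Y| | X > Y] = (1/2) / (1/4) = 2.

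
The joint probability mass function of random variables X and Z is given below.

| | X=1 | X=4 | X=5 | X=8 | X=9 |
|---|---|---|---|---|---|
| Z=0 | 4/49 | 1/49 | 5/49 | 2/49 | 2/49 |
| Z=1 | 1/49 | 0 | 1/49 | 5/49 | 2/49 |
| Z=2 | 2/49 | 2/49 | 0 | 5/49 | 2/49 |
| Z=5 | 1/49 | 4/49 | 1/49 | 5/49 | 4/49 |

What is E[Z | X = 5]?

6/7

P(X = 5) = 1/7.
Summing Z·P(X=x,Z=y) over the conditioning event gives 6/49.
E[Z | X = 5] = (6/49) / (1/7) = 6/7.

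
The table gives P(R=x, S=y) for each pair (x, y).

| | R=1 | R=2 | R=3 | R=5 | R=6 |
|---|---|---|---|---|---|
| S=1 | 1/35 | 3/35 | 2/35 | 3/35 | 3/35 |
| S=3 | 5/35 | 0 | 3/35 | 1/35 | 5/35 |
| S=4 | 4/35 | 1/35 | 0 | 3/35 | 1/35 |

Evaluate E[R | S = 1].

23/6

P(S = 1) = 12/35.
Σ R·P over the event = 1·(1/35) + 2·(3/35) + 3·(2/35) + 5·(3/35) + 6·(3/35) = 46/35.
E[R | S = 1] = (46/35) / (12/35) = 23/6.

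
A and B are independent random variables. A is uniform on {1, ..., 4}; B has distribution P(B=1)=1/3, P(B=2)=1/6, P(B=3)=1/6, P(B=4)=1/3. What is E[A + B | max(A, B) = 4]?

P(max(A, B) = 4) = 1/2.
Summing (A+B)·P(x,y) over outcomes with max(A, B) = 4 gives 25/8.
E[A + B | max(A, B) = 4] = (25/8) / (1/2) = 25/4.

25/4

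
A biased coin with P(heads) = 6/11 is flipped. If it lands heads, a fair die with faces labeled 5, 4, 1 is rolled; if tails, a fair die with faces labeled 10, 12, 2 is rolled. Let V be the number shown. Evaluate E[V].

E[V | heads] = (5+4+1)/3 = 10/3.
E[V | tails] = (10+12+2)/3 = 8.
E[V] = (6/11)·(10/3) + (5/11)·(8) = 60/11.

60/11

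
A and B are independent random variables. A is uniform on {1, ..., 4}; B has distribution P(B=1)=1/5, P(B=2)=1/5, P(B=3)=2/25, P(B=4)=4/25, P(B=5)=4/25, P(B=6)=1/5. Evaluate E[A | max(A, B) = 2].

5/3

P(max(A, B) = 2) = 3/20.
Summing A·P(x,y) over outcomes with max(A, B) = 2 gives 1/4.
E[A | max(A, B) = 2] = (1/4) / (3/20) = 5/3.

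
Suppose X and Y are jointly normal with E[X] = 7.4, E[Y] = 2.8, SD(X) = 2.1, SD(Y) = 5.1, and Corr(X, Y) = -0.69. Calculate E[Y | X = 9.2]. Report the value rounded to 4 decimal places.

The regression of Y on X has slope ρ·σ_Y/σ_X and passes through (μ_X, μ_Y).
E[Y | X=9.2] = 2.8 + (-0.69)·(5.1/2.1)·(9.2 − (7.4)) = 2.8 + (-1.6757)·(1.8) = -0.2163.

-0.2163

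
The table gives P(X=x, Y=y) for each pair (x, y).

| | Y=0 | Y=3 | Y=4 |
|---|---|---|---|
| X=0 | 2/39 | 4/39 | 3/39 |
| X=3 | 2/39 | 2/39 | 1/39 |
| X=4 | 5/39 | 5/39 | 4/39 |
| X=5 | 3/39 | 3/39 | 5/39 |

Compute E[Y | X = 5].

29/11

P(X = 5) = 11/39.
Summing Y·P(X=x,Y=y) over the conditioning event gives 29/39.
E[Y | X = 5] = (29/39) / (11/39) = 29/11.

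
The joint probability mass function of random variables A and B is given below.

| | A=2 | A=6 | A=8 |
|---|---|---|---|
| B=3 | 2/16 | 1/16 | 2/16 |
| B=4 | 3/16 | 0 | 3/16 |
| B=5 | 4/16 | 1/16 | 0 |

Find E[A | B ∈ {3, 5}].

4

P(B ∈ {3, 5}) = 5/8.
Σ A·P over the event = 2·(2/16) + 2·(4/16) + 6·(1/16) + 6·(1/16) + 8·(2/16) = 5/2.
E[A | B ∈ {3, 5}] = (5/2) / (5/8) = 4.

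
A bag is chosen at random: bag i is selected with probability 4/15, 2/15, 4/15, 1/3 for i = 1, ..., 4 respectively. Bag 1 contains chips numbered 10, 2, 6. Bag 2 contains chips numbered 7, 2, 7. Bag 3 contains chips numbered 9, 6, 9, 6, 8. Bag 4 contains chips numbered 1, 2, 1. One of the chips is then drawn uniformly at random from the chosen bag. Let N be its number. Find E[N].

E[N | bag 1] = (10+2+6)/3 = 6.
E[N | bag 2] = (7+2+7)/3 = 16/3.
E[N | bag 3] = (9+6+9+6+8)/5 = 38/5.
E[N | bag 4] = (1+2+1)/3 = 4/3.
E[N] = (4/15)·(6) + (2/15)·(16/3) + (4/15)·(38/5) + (1/3)·(4/3) = 1076/225.

1076/225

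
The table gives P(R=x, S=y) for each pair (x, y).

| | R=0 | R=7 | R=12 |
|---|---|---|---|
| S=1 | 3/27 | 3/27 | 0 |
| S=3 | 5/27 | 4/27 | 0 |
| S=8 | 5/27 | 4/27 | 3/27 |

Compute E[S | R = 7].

P(R = 7) = 11/27.
Σ S·P over the event = 1·(3/27) + 3·(4/27) + 8·(4/27) = 47/27.
E[S | R = 7] = (47/27) / (11/27) = 47/11.

47/11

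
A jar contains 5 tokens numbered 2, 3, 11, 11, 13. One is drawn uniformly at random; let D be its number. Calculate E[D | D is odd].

19/2

P(D is odd) = 4/5.
Σ over the event: 3·1/5 + 11·2/5 + 13·1/5 = 38/5.
E[D | D is odd] = (38/5) / (4/5) = 19/2.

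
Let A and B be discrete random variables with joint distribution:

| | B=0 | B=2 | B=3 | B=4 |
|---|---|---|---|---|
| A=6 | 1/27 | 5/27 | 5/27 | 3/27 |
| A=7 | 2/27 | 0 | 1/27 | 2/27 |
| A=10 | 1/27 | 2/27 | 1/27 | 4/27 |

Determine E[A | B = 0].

P(B = 0) = 4/27.
Σ A·P over the event = 6·(1/27) + 7·(2/27) + 10·(1/27) = 10/9.
E[A | B = 0] = (10/9) / (4/27) = 15/2.

15/2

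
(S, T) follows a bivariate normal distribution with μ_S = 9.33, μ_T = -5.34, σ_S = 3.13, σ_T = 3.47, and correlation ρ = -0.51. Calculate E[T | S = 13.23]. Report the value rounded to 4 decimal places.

E[T | S=x] = μ_T + ρ(σ_T/σ_S)(x − μ_S) for jointly normal variables.
E[T | S=13.23] = -5.34 + (-0.51)·(3.47/3.13)·(13.23 − (9.33)) = -5.34 + (-0.5654)·(3.9) = -7.5451.

-7.5451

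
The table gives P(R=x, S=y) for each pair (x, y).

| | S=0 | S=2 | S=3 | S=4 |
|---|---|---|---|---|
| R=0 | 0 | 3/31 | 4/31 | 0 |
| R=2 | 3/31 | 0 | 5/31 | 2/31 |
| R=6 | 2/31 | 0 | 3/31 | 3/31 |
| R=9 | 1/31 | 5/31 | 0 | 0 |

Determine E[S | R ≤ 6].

P(R ≤ 6) = 25/31.
Σ S·P over the event = 2·(3/31) + 3·(4/31) + 0·(3/31) + 3·(5/31) + 4·(2/31) + 0·(2/31) + 3·(3/31) + 4·(3/31) = 2.
E[S | R ≤ 6] = (2) / (25/31) = 62/25.

62/25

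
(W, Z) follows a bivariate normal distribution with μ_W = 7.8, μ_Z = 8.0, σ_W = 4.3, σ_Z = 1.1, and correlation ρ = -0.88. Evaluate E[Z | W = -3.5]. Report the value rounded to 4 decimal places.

10.5438

For a bivariate normal, E[Z | W=x] = μ_Z + ρ·(σ_Z/σ_W)·(x − μ_W).
E[Z | W=-3.5] = 8.0 + (-0.88)·(1.1/4.3)·(-3.5 − (7.8)) = 8.0 + (-0.225116)·(-11.3) = 10.5438.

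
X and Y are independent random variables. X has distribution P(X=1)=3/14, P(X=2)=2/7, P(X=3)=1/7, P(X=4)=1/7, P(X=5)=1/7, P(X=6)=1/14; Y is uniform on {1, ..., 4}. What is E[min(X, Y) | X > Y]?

P(X > Y) = 13/28.
Summing min(X,Y)·P(x,y) over outcomes with X > Y gives 13/14.
E[min(X, Y) | X > Y] = (13/14) / (13/28) = 2.

2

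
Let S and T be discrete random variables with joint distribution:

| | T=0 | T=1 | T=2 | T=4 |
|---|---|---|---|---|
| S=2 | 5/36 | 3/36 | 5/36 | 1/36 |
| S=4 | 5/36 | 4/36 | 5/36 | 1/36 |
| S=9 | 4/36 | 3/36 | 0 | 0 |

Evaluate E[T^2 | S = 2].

39/14

P(S = 2) = 7/18.
Σ T^2·P over the event = 0·(5/36) + 1·(3/36) + 4·(5/36) + 16·(1/36) = 13/12.
E[T^2 | S = 2] = (13/12) / (7/18) = 39/14.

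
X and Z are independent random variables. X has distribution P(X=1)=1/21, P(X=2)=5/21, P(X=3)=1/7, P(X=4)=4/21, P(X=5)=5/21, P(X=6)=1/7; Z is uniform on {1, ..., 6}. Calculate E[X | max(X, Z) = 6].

169/36

P(max(X, Z) = 6) = 2/7.
Summing X·P(x,y) over outcomes with max(X, Z) = 6 gives 169/126.
E[X | max(X, Z) = 6] = (169/126) / (2/7) = 169/36.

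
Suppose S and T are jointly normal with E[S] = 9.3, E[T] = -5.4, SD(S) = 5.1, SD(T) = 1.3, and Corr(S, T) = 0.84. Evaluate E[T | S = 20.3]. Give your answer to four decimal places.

-3.0447

For a bivariate normal, E[T | S=x] = μ_T + ρ·(σ_T/σ_S)·(x − μ_S).
E[T | S=20.3] = -5.4 + (0.84)·(1.3/5.1)·(20.3 − (9.3)) = -5.4 + (0.21412)·(11) = -3.0447.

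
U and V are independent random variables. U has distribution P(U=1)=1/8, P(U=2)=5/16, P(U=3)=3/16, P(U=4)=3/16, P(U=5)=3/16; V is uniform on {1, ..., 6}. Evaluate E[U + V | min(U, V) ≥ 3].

17/2

P(min(U, V) ≥ 3) = 3/8.
Summing (U+V)·P(x,y) over outcomes with min(U, V) ≥ 3 gives 51/16.
E[U + V | min(U, V) ≥ 3] = (51/16) / (3/8) = 17/2.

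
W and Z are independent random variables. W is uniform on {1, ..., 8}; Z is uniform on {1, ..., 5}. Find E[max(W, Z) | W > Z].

P(W > Z) = 5/8.
Summing max(W,Z)·P(x,y) over outcomes with W > Z gives 29/8.
E[max(W, Z) | W > Z] = (29/8) / (5/8) = 29/5.

29/5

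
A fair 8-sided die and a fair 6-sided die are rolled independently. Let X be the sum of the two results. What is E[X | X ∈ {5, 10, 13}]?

96/11

P(X ∈ {5, 10, 13}) = 11/48.
Σ over the event: 5·1/12 + 10·5/48 + 13·1/24 = 2.
E[X | X ∈ {5, 10, 13}] = (2) / (11/48) = 96/11.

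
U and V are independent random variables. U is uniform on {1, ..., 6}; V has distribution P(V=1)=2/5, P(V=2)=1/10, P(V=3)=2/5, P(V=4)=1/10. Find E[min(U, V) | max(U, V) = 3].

P(max(U, V) = 3) = 17/60.
Summing min(U,V)·P(x,y) over outcomes with max(U, V) = 3 gives 1/2.
E[min(U, V) | max(U, V) = 3] = (1/2) / (17/60) = 30/17.

30/17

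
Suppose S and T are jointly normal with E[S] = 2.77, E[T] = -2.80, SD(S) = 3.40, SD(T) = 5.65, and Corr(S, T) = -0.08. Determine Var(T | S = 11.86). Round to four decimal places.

For a bivariate normal, Var(T | S=x) = σ_T²(1 − ρ²).
Var(T | S=11.86) = (5.65)²·(1 − (-0.08)²) = 31.9225·0.9936 = 31.7182.

31.7182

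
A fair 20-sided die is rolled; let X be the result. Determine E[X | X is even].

Given X is even, X is equally likely to be any of {2, 4, 6, 8, 10, 12, 14, 16, 18, 20}.
E[X | X is even] = (2 + 4 + 6 + 8 + 10 + 12 + 14 + 16 + 18 + 20) / 10 = 11.

11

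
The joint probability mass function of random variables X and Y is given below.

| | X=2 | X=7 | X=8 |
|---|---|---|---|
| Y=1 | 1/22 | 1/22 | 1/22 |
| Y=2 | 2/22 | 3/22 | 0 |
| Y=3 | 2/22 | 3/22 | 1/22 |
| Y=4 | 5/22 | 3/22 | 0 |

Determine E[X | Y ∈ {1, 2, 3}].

75/14

P(Y ∈ {1, 2, 3}) = 7/11.
Σ X·P over the event = 2·(1/22) + 2·(2/22) + 2·(2/22) + 7·(1/22) + 7·(3/22) + 7·(3/22) + 8·(1/22) + 8·(1/22) = 75/22.
E[X | Y ∈ {1, 2, 3}] = (75/22) / (7/11) = 75/14.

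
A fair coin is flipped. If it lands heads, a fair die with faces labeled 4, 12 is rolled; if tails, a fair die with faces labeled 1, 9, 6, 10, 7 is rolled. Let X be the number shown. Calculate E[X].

73/10

E[X | heads] = (4+12)/2 = 8.
E[X | tails] = (1+9+6+10+7)/5 = 33/5.
By the law of total expectation,
E[X] = (1/2)·(8) + (1/2)·(33/5) = 73/10.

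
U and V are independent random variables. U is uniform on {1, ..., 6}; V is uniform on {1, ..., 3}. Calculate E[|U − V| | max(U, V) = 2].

Outcomes with max(U, V) = 2: (1,2), (2,1), (2,2), each with probability 1/18.
E[|U − V| | max(U, V) = 2] = (1 + 1 + 0) / 3 = 2/3.

2/3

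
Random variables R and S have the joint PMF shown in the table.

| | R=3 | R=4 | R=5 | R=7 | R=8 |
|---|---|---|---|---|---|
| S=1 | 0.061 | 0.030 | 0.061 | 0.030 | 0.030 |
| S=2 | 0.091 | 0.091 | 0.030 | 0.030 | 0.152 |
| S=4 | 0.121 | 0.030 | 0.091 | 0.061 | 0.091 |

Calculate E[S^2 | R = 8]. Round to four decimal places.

P(R = 8) = 0.273.
Σ S^2·P over the event = 1·(0.030) + 4·(0.152) + 16·(0.091) = 2.094.
E[S^2 | R = 8] = (2.094) / (0.273) = 7.6703.

7.6703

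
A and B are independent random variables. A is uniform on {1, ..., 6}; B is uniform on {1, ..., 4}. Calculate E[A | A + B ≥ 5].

37/9

P(A + B ≥ 5) = 3/4.
Summing A·P(x,y) over outcomes with A + B ≥ 5 gives 37/12.
E[A | A + B ≥ 5] = (37/12) / (3/4) = 37/9.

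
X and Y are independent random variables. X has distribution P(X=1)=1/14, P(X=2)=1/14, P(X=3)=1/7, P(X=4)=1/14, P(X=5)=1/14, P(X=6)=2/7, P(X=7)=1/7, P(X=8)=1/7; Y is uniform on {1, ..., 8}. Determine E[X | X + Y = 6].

P(X + Y = 6) = 3/56.
Summing X·P(x,y) over outcomes with X + Y = 6 gives 9/56.
E[X | X + Y = 6] = (9/56) / (3/56) = 3.

3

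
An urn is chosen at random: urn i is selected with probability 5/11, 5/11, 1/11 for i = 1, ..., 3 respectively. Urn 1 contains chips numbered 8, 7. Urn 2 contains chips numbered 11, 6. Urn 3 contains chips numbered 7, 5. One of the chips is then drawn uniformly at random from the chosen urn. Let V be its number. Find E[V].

86/11

E[V | urn 1] = (8+7)/2 = 15/2.
E[V | urn 2] = (11+6)/2 = 17/2.
E[V | urn 3] = (7+5)/2 = 6.
By the law of total expectation,
E[V] = (5/11)·(15/2) + (5/11)·(17/2) + (1/11)·(6) = 86/11.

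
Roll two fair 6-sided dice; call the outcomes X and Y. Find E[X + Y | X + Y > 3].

244/33

P(X + Y > 3) = 11/12.
Summing (X+Y)·P(x,y) over outcomes with X + Y > 3 gives 61/9.
E[X + Y | X + Y > 3] = (61/9) / (11/12) = 244/33.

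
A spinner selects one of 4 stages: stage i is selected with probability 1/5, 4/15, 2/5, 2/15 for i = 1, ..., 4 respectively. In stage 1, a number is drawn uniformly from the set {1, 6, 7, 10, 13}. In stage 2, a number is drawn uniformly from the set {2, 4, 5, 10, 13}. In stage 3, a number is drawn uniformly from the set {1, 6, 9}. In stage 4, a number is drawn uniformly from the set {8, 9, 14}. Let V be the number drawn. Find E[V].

1531/225

E[V | stage 1] = (1+6+7+10+13)/5 = 37/5.
E[V | stage 2] = (2+4+5+10+13)/5 = 34/5.
E[V | stage 3] = (1+6+9)/3 = 16/3.
E[V | stage 4] = (8+9+14)/3 = 31/3.
E[V] = (1/5)·(37/5) + (4/15)·(34/5) + (2/5)·(16/3) + (2/15)·(31/3) = 1531/225.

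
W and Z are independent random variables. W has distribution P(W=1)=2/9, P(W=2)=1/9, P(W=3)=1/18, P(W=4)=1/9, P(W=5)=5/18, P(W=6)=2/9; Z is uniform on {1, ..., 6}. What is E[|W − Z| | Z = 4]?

5/3

P(Z = 4) = 1/6.
Summing |W−Z|·P(x,y) over outcomes with Z = 4 gives 5/18.
E[|W − Z| | Z = 4] = (5/18) / (1/6) = 5/3.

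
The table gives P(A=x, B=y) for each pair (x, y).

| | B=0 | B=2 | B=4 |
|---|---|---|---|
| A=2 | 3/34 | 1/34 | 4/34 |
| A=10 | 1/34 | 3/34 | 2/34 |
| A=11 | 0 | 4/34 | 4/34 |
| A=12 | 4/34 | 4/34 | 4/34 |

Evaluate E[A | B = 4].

P(B = 4) = 7/17.
Σ A·P over the event = 2·(4/34) + 10·(2/34) + 11·(4/34) + 12·(4/34) = 60/17.
E[A | B = 4] = (60/17) / (7/17) = 60/7.

60/7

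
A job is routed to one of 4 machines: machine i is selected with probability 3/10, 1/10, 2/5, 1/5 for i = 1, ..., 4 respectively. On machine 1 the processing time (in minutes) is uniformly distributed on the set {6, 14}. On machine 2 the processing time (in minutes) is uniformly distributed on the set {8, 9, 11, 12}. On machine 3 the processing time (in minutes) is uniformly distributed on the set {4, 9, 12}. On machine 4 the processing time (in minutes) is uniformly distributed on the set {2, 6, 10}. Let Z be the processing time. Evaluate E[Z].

128/15

E[Z | machine 1] = (6+14)/2 = 10.
E[Z | machine 2] = (8+9+11+12)/4 = 10.
E[Z | machine 3] = (4+9+12)/3 = 25/3.
E[Z | machine 4] = (2+6+10)/3 = 6.
By the law of total expectation,
E[Z] = (3/10)·(10) + (1/10)·(10) + (2/5)·(25/3) + (1/5)·(6) = 128/15.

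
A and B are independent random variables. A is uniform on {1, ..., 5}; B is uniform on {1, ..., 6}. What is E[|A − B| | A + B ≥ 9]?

P(A + B ≥ 9) = 1/5.
Summing |A−B|·P(x,y) over outcomes with A + B ≥ 9 gives 4/15.
E[|A − B| | A + B ≥ 9] = (4/15) / (1/5) = 4/3.

4/3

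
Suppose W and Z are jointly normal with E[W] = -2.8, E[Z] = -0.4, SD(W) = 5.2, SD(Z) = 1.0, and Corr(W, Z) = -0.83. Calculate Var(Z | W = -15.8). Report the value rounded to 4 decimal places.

0.3111

Var(Z | W=x) = (1 − ρ²)·σ_Z².
Var(Z | W=-15.8) = (1.0)²·(1 − (-0.83)²) = 1·0.3111 = 0.3111.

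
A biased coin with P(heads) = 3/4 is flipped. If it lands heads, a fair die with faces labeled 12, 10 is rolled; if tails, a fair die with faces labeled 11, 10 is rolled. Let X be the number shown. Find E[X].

E[X | heads] = (12+10)/2 = 11.
E[X | tails] = (11+10)/2 = 21/2.
E[X] = (3/4)·(11) + (1/4)·(21/2) = 87/8.

87/8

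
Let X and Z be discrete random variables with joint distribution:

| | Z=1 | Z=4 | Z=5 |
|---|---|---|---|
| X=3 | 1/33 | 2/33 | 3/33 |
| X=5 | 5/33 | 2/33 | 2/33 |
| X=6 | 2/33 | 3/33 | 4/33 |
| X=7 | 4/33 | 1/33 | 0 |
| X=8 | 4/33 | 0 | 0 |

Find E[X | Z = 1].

P(Z = 1) = 16/33.
Σ X·P over the event = 3·(1/33) + 5·(5/33) + 6·(2/33) + 7·(4/33) + 8·(4/33) = 100/33.
E[X | Z = 1] = (100/33) / (16/33) = 25/4.

25/4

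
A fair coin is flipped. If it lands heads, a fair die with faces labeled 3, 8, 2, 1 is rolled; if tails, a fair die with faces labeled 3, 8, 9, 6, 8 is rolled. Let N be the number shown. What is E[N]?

103/20

E[N | heads] = (3+8+2+1)/4 = 7/2.
E[N | tails] = (3+8+9+6+8)/5 = 34/5.
By the law of total expectation,
E[N] = (1/2)·(7/2) + (1/2)·(34/5) = 103/20.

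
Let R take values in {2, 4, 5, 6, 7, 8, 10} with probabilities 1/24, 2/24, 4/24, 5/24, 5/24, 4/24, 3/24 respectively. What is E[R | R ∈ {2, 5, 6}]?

P(R ∈ {2, 5, 6}) = 5/12.
Σ over the event: 2·1/24 + 5·1/6 + 6·5/24 = 13/6.
E[R | R ∈ {2, 5, 6}] = (13/6) / (5/12) = 26/5.

26/5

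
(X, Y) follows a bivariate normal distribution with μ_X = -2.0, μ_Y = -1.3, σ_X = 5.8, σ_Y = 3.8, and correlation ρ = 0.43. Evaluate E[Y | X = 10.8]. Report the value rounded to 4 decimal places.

2.3061

E[Y | X=x] = μ_Y + ρ(σ_Y/σ_X)(x − μ_X) for jointly normal variables.
E[Y | X=10.8] = -1.3 + (0.43)·(3.8/5.8)·(10.8 − (-2.0)) = -1.3 + (0.281724)·(12.8) = 2.3061.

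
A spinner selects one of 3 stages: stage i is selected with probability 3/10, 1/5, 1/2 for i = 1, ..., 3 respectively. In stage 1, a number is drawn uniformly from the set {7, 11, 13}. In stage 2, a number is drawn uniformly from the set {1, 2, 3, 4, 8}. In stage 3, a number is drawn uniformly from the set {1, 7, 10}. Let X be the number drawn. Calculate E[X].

341/50

E[X | stage 1] = (7+11+13)/3 = 31/3.
E[X | stage 2] = (1+2+3+4+8)/5 = 18/5.
E[X | stage 3] = (1+7+10)/3 = 6.
E[X] = (3/10)·(31/3) + (1/5)·(18/5) + (1/2)·(6) = 341/50.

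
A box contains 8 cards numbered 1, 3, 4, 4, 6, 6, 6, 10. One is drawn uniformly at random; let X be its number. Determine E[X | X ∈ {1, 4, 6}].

9/2

P(X ∈ {1, 4, 6}) = 3/4.
Σ over the event: 1·1/8 + 4·1/4 + 6·3/8 = 27/8.
E[X | X ∈ {1, 4, 6}] = (27/8) / (3/4) = 9/2.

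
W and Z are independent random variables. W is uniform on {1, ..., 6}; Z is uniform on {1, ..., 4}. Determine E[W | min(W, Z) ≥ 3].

9/2

Outcomes with min(W, Z) ≥ 3: (3,3), (3,4), (4,3), (4,4), (5,3), (5,4), (6,3), (6,4), each with probability 1/24.
E[W | min(W, Z) ≥ 3] = (3 + 3 + 4 + 4 + 5 + 5 + 6 + 6) / 8 = 9/2.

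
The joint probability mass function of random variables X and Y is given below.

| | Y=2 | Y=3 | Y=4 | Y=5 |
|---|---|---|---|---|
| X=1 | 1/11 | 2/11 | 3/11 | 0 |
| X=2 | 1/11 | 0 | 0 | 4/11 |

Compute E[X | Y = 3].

1

P(Y = 3) = 2/11.
Σ X·P over the event = 1·(2/11) = 2/11.
E[X | Y = 3] = (2/11) / (2/11) = 1.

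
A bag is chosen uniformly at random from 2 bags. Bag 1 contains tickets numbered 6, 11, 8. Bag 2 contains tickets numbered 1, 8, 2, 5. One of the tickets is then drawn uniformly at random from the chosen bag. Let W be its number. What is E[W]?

37/6

E[W | bag 1] = (6+11+8)/3 = 25/3.
E[W | bag 2] = (1+8+2+5)/4 = 4.
By the law of total expectation,
E[W] = (1/2)·(25/3) + (1/2)·(4) = 37/6.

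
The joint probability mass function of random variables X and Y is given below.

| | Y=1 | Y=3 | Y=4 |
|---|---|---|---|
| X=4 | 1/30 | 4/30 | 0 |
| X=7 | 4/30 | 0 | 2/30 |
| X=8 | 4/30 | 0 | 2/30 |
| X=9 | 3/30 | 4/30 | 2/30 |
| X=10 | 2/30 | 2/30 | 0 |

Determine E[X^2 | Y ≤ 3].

P(Y ≤ 3) = 4/5.
Σ X^2·P over the event = 16·(1/30) + 16·(4/30) + 49·(4/30) + 64·(4/30) + 81·(3/30) + 81·(4/30) + 100·(2/30) + 100·(2/30) = 1499/30.
E[X^2 | Y ≤ 3] = (1499/30) / (4/5) = 1499/24.

1499/24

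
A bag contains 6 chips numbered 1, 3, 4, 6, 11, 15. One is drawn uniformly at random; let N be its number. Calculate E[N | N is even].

5

P(N is even) = 1/3.
Σ over the event: 4·1/6 + 6·1/6 = 5/3.
E[N | N is even] = (5/3) / (1/3) = 5.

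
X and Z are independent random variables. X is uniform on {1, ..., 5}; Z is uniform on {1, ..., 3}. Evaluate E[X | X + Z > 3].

P(X + Z > 3) = 4/5.
Summing X·P(x,y) over outcomes with X + Z > 3 gives 41/15.
E[X | X + Z > 3] = (41/15) / (4/5) = 41/12.

41/12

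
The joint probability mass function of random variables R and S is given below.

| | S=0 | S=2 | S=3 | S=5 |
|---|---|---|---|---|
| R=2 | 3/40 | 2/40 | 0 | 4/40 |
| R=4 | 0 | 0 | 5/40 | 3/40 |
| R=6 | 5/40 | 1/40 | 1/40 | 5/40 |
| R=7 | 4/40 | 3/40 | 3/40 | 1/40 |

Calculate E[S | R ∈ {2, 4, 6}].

P(R ∈ {2, 4, 6}) = 29/40.
Summing S·P(R=x,S=y) over the conditioning event gives 21/10.
E[S | R ∈ {2, 4, 6}] = (21/10) / (29/40) = 84/29.

84/29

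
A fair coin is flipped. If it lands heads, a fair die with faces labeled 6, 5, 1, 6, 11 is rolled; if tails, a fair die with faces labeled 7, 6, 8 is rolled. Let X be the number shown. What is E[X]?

32/5

E[X | heads] = (6+5+1+6+11)/5 = 29/5.
E[X | tails] = (7+6+8)/3 = 7.
By the law of total expectation,
E[X] = (1/2)·(29/5) + (1/2)·(7) = 32/5.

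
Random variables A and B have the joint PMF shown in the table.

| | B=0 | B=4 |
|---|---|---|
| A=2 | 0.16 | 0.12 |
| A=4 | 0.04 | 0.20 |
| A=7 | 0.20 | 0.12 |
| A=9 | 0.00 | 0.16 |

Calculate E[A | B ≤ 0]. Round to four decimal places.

P(B ≤ 0) = 0.40.
Σ A·P over the event = 2·(0.16) + 4·(0.04) + 7·(0.20) = 1.88.
E[A | B ≤ 0] = (1.88) / (0.40) = 4.7000.

4.7000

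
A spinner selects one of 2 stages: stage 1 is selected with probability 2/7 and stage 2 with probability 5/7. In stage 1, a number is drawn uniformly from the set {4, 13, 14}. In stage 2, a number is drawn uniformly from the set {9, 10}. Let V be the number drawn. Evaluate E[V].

E[V | stage 1] = (4+13+14)/3 = 31/3.
E[V | stage 2] = (9+10)/2 = 19/2.
By the law of total expectation,
E[V] = (2/7)·(31/3) + (5/7)·(19/2) = 409/42.

409/42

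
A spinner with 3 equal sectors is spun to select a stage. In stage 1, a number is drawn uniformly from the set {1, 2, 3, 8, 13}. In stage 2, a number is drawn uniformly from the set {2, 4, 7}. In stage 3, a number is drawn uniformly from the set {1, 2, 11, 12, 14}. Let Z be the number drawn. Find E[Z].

E[Z | stage 1] = (1+2+3+8+13)/5 = 27/5.
E[Z | stage 2] = (2+4+7)/3 = 13/3.
E[Z | stage 3] = (1+2+11+12+14)/5 = 8.
E[Z] = (1/3)·(27/5) + (1/3)·(13/3) + (1/3)·(8) = 266/45.

266/45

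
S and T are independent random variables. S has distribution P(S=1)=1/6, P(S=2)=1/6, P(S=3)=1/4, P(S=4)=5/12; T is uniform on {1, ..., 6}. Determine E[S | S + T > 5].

152/47

P(S + T > 5) = 47/72.
Summing S·P(x,y) over outcomes with S + T > 5 gives 19/9.
E[S | S + T > 5] = (19/9) / (47/72) = 152/47.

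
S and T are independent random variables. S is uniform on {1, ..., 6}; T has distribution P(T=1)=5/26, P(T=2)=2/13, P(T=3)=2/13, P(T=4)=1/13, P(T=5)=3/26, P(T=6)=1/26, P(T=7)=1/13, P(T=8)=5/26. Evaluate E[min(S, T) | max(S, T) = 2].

P(max(S, T) = 2) = 1/12.
Summing min(S,T)·P(x,y) over outcomes with max(S, T) = 2 gives 17/156.
E[min(S, T) | max(S, T) = 2] = (17/156) / (1/12) = 17/13.

17/13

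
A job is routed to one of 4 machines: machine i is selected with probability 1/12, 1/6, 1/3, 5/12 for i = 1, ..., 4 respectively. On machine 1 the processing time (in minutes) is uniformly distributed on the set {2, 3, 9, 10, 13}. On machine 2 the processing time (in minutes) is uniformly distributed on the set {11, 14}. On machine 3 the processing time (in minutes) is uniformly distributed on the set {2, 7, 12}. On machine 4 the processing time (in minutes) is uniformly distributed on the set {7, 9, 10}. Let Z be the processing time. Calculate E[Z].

E[Z | machine 1] = (2+3+9+10+13)/5 = 37/5.
E[Z | machine 2] = (11+14)/2 = 25/2.
E[Z | machine 3] = (2+7+12)/3 = 7.
E[Z | machine 4] = (7+9+10)/3 = 26/3.
E[Z] = (1/12)·(37/5) + (1/6)·(25/2) + (1/3)·(7) + (5/12)·(26/3) = 389/45.

389/45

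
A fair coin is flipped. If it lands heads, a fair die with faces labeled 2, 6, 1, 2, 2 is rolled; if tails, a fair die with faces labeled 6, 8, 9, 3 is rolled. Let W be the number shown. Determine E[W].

E[W | heads] = (2+6+1+2+2)/5 = 13/5.
E[W | tails] = (6+8+9+3)/4 = 13/2.
E[W] = (1/2)·(13/5) + (1/2)·(13/2) = 91/20.

91/20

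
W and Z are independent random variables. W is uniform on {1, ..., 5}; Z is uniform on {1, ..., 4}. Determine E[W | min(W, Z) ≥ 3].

Outcomes with min(W, Z) ≥ 3: (3,3), (3,4), (4,3), (4,4), (5,3), (5,4), each with probability 1/20.
E[W | min(W, Z) ≥ 3] = (3 + 3 + 4 + 4 + 5 + 5) / 6 = 4.

4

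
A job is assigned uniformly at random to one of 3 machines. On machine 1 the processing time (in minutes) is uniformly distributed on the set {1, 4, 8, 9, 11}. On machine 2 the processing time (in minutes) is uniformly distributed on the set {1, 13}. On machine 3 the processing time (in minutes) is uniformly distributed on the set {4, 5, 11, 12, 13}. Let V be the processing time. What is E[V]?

E[V | machine 1] = (1+4+8+9+11)/5 = 33/5.
E[V | machine 2] = (1+13)/2 = 7.
E[V | machine 3] = (4+5+11+12+13)/5 = 9.
E[V] = (1/3)·(33/5) + (1/3)·(7) + (1/3)·(9) = 113/15.

113/15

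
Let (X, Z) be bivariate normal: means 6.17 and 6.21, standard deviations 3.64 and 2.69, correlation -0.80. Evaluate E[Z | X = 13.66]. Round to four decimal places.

For a bivariate normal, E[Z | X=x] = μ_Z + ρ·(σ_Z/σ_X)·(x − μ_X).
E[Z | X=13.66] = 6.21 + (-0.80)·(2.69/3.64)·(13.66 − (6.17)) = 6.21 + (-0.59121)·(7.49) = 1.7818.

1.7818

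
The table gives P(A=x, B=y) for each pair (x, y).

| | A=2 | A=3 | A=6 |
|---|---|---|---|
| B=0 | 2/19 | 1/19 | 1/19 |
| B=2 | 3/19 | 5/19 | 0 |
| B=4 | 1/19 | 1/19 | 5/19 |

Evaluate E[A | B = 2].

P(B = 2) = 8/19.
Σ A·P over the event = 2·(3/19) + 3·(5/19) = 21/19.
E[A | B = 2] = (21/19) / (8/19) = 21/8.

21/8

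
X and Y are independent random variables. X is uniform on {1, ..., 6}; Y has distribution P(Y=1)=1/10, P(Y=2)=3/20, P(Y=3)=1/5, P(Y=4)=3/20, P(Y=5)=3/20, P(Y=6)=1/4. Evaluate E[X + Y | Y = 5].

17/2

P(Y = 5) = 3/20.
Summing (X+Y)·P(x,y) over outcomes with Y = 5 gives 51/40.
E[X + Y | Y = 5] = (51/40) / (3/20) = 17/2.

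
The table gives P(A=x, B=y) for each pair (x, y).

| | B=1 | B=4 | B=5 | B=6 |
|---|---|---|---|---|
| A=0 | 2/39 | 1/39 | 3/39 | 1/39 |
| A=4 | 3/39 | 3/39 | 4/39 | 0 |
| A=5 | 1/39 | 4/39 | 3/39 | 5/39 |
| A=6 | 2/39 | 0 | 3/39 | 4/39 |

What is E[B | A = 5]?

P(A = 5) = 1/3.
Σ B·P over the event = 1·(1/39) + 4·(4/39) + 5·(3/39) + 6·(5/39) = 62/39.
E[B | A = 5] = (62/39) / (1/3) = 62/13.

62/13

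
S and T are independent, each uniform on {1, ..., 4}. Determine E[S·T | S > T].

Outcomes with S > T: (2,1), (3,1), (3,2), (4,1), (4,2), (4,3), each with probability 1/16.
E[S·T | S > T] = (2 + 3 + 6 + 4 + 8 + 12) / 6 = 35/6.

35/6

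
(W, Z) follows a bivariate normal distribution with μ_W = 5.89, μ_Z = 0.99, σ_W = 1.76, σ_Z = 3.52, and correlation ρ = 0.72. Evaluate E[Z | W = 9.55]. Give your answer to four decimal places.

The regression of Z on W has slope ρ·σ_Z/σ_W and passes through (μ_W, μ_Z).
E[Z | W=9.55] = 0.99 + (0.72)·(3.52/1.76)·(9.55 − (5.89)) = 0.99 + (1.44)·(3.66) = 6.2604.

6.2604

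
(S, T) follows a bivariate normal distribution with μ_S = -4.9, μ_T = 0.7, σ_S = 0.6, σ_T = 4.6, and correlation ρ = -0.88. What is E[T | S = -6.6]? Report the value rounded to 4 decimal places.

The regression of T on S has slope ρ·σ_T/σ_S and passes through (μ_S, μ_T).
E[T | S=-6.6] = 0.7 + (-0.88)·(4.6/0.6)·(-6.6 − (-4.9)) = 0.7 + (-6.74667)·(-1.7) = 12.1693.

12.1693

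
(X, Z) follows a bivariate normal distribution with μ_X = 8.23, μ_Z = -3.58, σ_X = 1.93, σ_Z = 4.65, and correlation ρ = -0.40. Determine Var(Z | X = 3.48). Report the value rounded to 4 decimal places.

The conditional variance in a bivariate normal is σ_Z²(1 − ρ²), independent of x.
Var(Z | X=3.48) = (4.65)²·(1 − (-0.40)²) = 21.6225·0.84 = 18.1629.

18.1629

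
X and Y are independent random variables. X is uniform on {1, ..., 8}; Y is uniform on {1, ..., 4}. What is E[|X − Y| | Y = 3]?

P(Y = 3) = 1/4.
Summing |X−Y|·P(x,y) over outcomes with Y = 3 gives 9/16.
E[|X − Y| | Y = 3] = (9/16) / (1/4) = 9/4.

9/4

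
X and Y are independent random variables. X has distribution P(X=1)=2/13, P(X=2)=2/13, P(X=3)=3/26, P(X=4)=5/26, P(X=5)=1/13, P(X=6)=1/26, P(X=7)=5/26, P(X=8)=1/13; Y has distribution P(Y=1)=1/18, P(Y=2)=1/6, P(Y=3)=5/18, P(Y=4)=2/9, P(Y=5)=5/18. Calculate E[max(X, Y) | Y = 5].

147/26

P(Y = 5) = 5/18.
Summing max(X,Y)·P(x,y) over outcomes with Y = 5 gives 245/156.
E[max(X, Y) | Y = 5] = (245/156) / (5/18) = 147/26.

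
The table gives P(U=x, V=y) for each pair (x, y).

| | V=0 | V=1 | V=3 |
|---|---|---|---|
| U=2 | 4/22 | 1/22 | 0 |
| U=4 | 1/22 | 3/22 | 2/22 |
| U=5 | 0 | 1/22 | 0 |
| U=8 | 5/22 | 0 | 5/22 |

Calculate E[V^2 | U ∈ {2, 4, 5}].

P(U ∈ {2, 4, 5}) = 6/11.
Summing V^2·P(U=x,V=y) over the conditioning event gives 23/22.
E[V^2 | U ∈ {2, 4, 5}] = (23/22) / (6/11) = 23/12.

23/12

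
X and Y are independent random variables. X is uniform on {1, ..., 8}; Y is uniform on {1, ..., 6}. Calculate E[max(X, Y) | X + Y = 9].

Outcomes with X + Y = 9: (3,6), (4,5), (5,4), (6,3), (7,2), (8,1), each with probability 1/48.
E[max(X, Y) | X + Y = 9] = (6 + 5 + 5 + 6 + 7 + 8) / 6 = 37/6.

37/6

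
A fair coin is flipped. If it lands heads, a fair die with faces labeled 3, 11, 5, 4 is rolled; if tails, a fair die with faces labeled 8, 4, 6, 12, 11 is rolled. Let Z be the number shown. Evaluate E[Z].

E[Z | heads] = (3+11+5+4)/4 = 23/4.
E[Z | tails] = (8+4+6+12+11)/5 = 41/5.
E[Z] = (1/2)·(23/4) + (1/2)·(41/5) = 279/40.

279/40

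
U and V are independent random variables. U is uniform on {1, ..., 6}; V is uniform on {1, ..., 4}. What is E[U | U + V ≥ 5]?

37/9

P(U + V ≥ 5) = 3/4.
Summing U·P(x,y) over outcomes with U + V ≥ 5 gives 37/12.
E[U | U + V ≥ 5] = (37/12) / (3/4) = 37/9.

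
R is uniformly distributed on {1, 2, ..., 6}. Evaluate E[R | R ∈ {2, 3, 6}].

11/3

P(R ∈ {2, 3, 6}) = 1/2.
Σ over the event: 2·1/6 + 3·1/6 + 6·1/6 = 11/6.
E[R | R ∈ {2, 3, 6}] = (11/6) / (1/2) = 11/3.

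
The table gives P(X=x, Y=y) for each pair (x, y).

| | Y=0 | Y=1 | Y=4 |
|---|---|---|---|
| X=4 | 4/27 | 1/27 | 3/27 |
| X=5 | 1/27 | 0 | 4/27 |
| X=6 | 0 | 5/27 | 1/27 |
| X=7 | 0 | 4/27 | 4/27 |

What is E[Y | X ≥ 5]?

P(X ≥ 5) = 19/27.
Σ Y·P over the event = 0·(1/27) + 4·(4/27) + 1·(5/27) + 4·(1/27) + 1·(4/27) + 4·(4/27) = 5/3.
E[Y | X ≥ 5] = (5/3) / (19/27) = 45/19.

45/19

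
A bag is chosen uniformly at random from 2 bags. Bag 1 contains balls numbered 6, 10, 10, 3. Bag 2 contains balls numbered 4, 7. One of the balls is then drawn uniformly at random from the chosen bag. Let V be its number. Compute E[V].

E[V | bag 1] = (6+10+10+3)/4 = 29/4.
E[V | bag 2] = (4+7)/2 = 11/2.
By the law of total expectation,
E[V] = (1/2)·(29/4) + (1/2)·(11/2) = 51/8.

51/8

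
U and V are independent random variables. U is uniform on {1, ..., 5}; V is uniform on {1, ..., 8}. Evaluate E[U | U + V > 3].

116/37

P(U + V > 3) = 37/40.
Summing U·P(x,y) over outcomes with U + V > 3 gives 29/10.
E[U | U + V > 3] = (29/10) / (37/40) = 116/37.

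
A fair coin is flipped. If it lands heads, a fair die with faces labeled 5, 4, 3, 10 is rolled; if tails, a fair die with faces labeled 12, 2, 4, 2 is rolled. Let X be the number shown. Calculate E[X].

21/4

E[X | heads] = (5+4+3+10)/4 = 11/2.
E[X | tails] = (12+2+4+2)/4 = 5.
By the law of total expectation,
E[X] = (1/2)·(11/2) + (1/2)·(5) = 21/4.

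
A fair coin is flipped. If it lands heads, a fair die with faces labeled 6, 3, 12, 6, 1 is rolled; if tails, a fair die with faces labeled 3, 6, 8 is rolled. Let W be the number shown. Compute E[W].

169/30

E[W | heads] = (6+3+12+6+1)/5 = 28/5.
E[W | tails] = (3+6+8)/3 = 17/3.
E[W] = (1/2)·(28/5) + (1/2)·(17/3) = 169/30.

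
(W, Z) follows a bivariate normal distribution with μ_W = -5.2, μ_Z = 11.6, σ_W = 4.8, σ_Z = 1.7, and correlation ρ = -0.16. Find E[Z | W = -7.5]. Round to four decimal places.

For a bivariate normal, E[Z | W=x] = μ_Z + ρ·(σ_Z/σ_W)·(x − μ_W).
E[Z | W=-7.5] = 11.6 + (-0.16)·(1.7/4.8)·(-7.5 − (-5.2)) = 11.6 + (-0.056667)·(-2.3) = 11.7303.

11.7303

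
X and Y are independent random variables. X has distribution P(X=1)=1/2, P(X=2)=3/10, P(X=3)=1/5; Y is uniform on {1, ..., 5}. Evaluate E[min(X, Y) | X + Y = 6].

P(X + Y = 6) = 1/5.
Summing min(X,Y)·P(x,y) over outcomes with X + Y = 6 gives 17/50.
E[min(X, Y) | X + Y = 6] = (17/50) / (1/5) = 17/10.

17/10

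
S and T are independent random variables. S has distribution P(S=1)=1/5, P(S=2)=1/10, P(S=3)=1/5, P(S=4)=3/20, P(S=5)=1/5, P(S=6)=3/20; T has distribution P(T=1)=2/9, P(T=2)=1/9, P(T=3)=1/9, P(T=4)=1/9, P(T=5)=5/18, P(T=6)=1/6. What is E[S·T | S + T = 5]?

P(S + T = 5) = 4/45.
Summing ST·P(x,y) over outcomes with S + T = 5 gives 19/45.
E[S·T | S + T = 5] = (19/45) / (4/45) = 19/4.

19/4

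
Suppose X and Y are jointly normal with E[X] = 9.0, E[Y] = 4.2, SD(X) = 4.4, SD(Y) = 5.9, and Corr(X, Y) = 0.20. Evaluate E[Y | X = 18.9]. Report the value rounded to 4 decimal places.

6.8550

For a bivariate normal, E[Y | X=x] = μ_Y + ρ·(σ_Y/σ_X)·(x − μ_X).
E[Y | X=18.9] = 4.2 + (0.20)·(5.9/4.4)·(18.9 − (9.0)) = 4.2 + (0.26818)·(9.9) = 6.8550.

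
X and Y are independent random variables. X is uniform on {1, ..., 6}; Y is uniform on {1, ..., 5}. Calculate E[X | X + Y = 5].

Outcomes with X + Y = 5: (1,4), (2,3), (3,2), (4,1), each with probability 1/30.
E[X | X + Y = 5] = (1 + 2 + 3 + 4) / 4 = 5/2.

5/2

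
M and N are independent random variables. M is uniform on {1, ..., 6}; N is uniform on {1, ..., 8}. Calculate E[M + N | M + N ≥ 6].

172/19

P(M + N ≥ 6) = 19/24.
Summing (M+N)·P(x,y) over outcomes with M + N ≥ 6 gives 43/6.
E[M + N | M + N ≥ 6] = (43/6) / (19/24) = 172/19.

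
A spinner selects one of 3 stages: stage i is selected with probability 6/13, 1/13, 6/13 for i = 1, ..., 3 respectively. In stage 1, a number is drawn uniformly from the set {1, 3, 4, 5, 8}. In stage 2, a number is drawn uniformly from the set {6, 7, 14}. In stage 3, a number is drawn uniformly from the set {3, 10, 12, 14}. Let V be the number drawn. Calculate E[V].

927/130

E[V | stage 1] = (1+3+4+5+8)/5 = 21/5.
E[V | stage 2] = (6+7+14)/3 = 9.
E[V | stage 3] = (3+10+12+14)/4 = 39/4.
By the law of total expectation,
E[V] = (6/13)·(21/5) + (1/13)·(9) + (6/13)·(39/4) = 927/130.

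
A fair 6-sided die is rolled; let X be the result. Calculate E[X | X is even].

4

Given X is even, X is equally likely to be any of {2, 4, 6}.
E[X | X is even] = (2 + 4 + 6) / 3 = 4.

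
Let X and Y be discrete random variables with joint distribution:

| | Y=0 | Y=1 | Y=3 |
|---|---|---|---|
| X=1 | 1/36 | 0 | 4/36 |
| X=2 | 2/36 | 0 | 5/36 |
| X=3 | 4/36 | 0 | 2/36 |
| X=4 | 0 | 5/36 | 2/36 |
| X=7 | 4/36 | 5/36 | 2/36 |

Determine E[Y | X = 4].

11/7

P(X = 4) = 7/36.
Σ Y·P over the event = 1·(5/36) + 3·(2/36) = 11/36.
E[Y | X = 4] = (11/36) / (7/36) = 11/7.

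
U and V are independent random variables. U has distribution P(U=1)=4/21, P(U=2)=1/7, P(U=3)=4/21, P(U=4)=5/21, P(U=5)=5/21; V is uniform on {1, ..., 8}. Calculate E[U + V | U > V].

285/46

P(U > V) = 23/84.
Summing (U+V)·P(x,y) over outcomes with U > V gives 95/56.
E[U + V | U > V] = (95/56) / (23/84) = 285/46.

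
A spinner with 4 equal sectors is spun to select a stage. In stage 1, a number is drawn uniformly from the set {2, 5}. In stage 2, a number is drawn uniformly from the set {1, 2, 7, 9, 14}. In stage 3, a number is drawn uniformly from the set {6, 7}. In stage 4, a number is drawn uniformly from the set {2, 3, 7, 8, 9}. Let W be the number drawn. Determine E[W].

E[W | stage 1] = (2+5)/2 = 7/2.
E[W | stage 2] = (1+2+7+9+14)/5 = 33/5.
E[W | stage 3] = (6+7)/2 = 13/2.
E[W | stage 4] = (2+3+7+8+9)/5 = 29/5.
By the law of total expectation,
E[W] = (1/4)·(7/2) + (1/4)·(33/5) + (1/4)·(13/2) + (1/4)·(29/5) = 28/5.

28/5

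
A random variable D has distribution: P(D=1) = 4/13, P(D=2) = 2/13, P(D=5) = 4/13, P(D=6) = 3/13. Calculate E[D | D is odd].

3

P(D is odd) = 8/13.
Σ over the event: 1·4/13 + 5·4/13 = 24/13.
E[D | D is odd] = (24/13) / (8/13) = 3.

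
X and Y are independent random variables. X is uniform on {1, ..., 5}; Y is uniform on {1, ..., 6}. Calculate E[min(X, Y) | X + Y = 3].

Outcomes with X + Y = 3: (1,2), (2,1), each with probability 1/30.
E[min(X, Y) | X + Y = 3] = (1 + 1) / 2 = 1.

1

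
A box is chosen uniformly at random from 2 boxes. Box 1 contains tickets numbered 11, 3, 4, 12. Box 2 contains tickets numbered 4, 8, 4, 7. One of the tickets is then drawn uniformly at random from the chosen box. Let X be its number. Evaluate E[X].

53/8

E[X | box 1] = (11+3+4+12)/4 = 15/2.
E[X | box 2] = (4+8+4+7)/4 = 23/4.
By the law of total expectation,
E[X] = (1/2)·(15/2) + (1/2)·(23/4) = 53/8.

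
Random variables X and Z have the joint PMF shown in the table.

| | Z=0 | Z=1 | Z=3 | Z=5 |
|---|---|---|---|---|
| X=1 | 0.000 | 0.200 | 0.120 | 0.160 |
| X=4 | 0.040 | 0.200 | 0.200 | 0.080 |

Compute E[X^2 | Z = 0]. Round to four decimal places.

P(Z = 0) = 0.040.
Σ X^2·P over the event = 16·(0.040) = 0.640.
E[X^2 | Z = 0] = (0.640) / (0.040) = 16.0000.

16.0000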